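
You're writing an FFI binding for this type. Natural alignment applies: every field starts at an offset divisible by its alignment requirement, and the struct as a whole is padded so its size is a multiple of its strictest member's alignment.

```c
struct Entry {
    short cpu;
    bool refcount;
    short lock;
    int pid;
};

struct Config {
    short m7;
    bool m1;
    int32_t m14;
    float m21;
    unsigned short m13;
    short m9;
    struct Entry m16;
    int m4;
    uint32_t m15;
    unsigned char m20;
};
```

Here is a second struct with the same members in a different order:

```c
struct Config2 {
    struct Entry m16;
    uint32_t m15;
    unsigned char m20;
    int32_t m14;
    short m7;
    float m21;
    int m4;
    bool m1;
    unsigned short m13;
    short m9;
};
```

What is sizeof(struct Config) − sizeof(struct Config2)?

Entry: 0..2  cpu  (2B, 2-aligned); 2..3  refcount  (1B, 1-aligned); 3..4  -- padding (1B); 4..6  lock  (2B, 2-aligned); 6..8  -- padding (2B); 8..12  pid  (4B, 4-aligned); sizeof = 12, alignof = 4
0..2  m7  (2B, 2-aligned)
2..3  m1  (1B, 1-aligned)
3..4  -- padding (1B)
4..8  m14  (4B, 4-aligned)
8..12  m21  (4B, 4-aligned)
12..14  m13  (2B, 2-aligned)
14..16  m9  (2B, 2-aligned)
16..28  m16  (12B, 4-aligned)
28..32  m4  (4B, 4-aligned)
32..36  m15  (4B, 4-aligned)
36..37  m20  (1B, 1-aligned)
37..40  -- tail padding (3B)
sizeof = 40, alignof = 4
— Config2 —
0..12  m16  (12B, 4-aligned)
12..16  m15  (4B, 4-aligned)
16..17  m20  (1B, 1-aligned)
17..20  -- padding (3B)
20..24  m14  (4B, 4-aligned)
24..26  m7  (2B, 2-aligned)
26..28  -- padding (2B)
28..32  m21  (4B, 4-aligned)
32..36  m4  (4B, 4-aligned)
36..37  m1  (1B, 1-aligned)
37..38  -- padding (1B)
38..40  m13  (2B, 2-aligned)
40..42  m9  (2B, 2-aligned)
42..44  -- tail padding (2B)
sizeof = 44, alignof = 4
40 − 44 = -4

-4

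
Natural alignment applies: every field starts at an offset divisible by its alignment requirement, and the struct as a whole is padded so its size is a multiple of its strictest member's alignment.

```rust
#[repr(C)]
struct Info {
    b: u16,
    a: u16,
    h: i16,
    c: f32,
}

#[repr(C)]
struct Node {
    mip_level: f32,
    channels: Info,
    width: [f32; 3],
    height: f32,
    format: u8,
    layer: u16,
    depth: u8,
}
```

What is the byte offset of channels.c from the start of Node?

12

Info: 0..2  b  (2B, 2-aligned); 2..4  a  (2B, 2-aligned); 4..6  h  (2B, 2-aligned); 6..8  -- padding (2B); 8..12  c  (4B, 4-aligned); sizeof = 12, alignof = 4
0..4  mip_level  (4B, 4-aligned)
4..16  channels  (12B, 4-aligned)
within Info: c at 8
4 + 8 = 12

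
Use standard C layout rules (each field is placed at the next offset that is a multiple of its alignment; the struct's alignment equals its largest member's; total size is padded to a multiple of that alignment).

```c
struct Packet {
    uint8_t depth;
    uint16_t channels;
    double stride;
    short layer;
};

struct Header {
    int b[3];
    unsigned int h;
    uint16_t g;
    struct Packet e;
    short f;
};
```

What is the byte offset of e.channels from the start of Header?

26

Packet: depth at 0 (size 1, align 1) → ends 1; pad 1 to align 2 for channels; channels at 2 (size 2, align 2) → ends 4; pad 4 to align 8 for stride; stride at 8 (size 8, align 8) → ends 16; layer at 16 (size 2, align 2) → ends 18; tail pad 6 to reach multiple of 8; total 24 bytes, alignment 8
b at 0 (size 12, align 4) → ends 12
h at 12 (size 4, align 4) → ends 16
g at 16 (size 2, align 2) → ends 18
pad 6 to align 8 for e
e at 24 (size 24, align 8) → ends 48
within Packet: channels at 2
24 + 2 = 26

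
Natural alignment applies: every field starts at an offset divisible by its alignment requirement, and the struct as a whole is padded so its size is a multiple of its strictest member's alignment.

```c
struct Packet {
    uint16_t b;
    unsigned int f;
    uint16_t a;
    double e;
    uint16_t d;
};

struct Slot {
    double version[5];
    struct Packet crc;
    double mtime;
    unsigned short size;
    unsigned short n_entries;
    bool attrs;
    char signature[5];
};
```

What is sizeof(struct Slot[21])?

Packet: @0: b [2B, align 2] → 2; +2 pad (align 4); @4: f [4B, align 4] → 8; @8: a [2B, align 2] → 10; +6 pad (align 8); @16: e [8B, align 8] → 24; @24: d [2B, align 2] → 26; +6 tail pad (align 8); size 32, align 8
@0: version [40B, align 8] → 40
@40: crc [32B, align 8] → 72
@72: mtime [8B, align 8] → 80
@80: size [2B, align 2] → 82
@82: n_entries [2B, align 2] → 84
@84: attrs [1B, align 1] → 85
@85: signature [5B, align 1] → 90
+6 tail pad (align 8)
size 96, align 8
array of 21: 21 × 96 = 2016

2016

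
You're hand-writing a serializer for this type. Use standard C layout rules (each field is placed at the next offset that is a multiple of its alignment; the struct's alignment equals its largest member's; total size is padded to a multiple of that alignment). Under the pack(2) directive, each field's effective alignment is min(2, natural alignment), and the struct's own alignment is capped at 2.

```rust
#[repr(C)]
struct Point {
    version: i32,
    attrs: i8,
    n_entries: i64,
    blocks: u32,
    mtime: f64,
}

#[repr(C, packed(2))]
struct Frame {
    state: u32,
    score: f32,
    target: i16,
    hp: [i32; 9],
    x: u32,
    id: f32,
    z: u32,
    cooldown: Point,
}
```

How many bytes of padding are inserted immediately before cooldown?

Point: @0: version [4B, align 4] → 4; @4: attrs [1B, align 1] → 5; +3 pad (align 8); @8: n_entries [8B, align 8] → 16; @16: blocks [4B, align 4] → 20; +4 pad (align 8); @24: mtime [8B, align 8] → 32; size 32, align 8
@0: state [4B, align 2] → 4
@4: score [4B, align 2] → 8
@8: target [2B, align 2] → 10
@10: hp [36B, align 2] → 46
@46: x [4B, align 2] → 50
@50: id [4B, align 2] → 54
@54: z [4B, align 2] → 58
@58: cooldown [32B, align 2] → 90

0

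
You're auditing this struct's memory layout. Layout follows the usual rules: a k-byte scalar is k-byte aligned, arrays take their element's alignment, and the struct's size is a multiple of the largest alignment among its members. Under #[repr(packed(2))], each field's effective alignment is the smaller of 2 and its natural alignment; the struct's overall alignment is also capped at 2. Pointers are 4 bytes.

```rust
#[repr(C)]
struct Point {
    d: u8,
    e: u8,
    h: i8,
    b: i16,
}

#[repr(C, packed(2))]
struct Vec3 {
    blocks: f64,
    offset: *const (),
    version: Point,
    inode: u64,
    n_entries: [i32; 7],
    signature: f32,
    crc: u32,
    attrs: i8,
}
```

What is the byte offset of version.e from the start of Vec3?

13

Point: 0..1  d  (1B, 1-aligned); 1..2  e  (1B, 1-aligned); 2..3  h  (1B, 1-aligned); 3..4  -- padding (1B); 4..6  b  (2B, 2-aligned); sizeof = 6, alignof = 2
0..8  blocks  (8B, 2-aligned)
8..12  offset  (4B, 2-aligned)
12..18  version  (6B, 2-aligned)
within Point: e at 1
12 + 1 = 13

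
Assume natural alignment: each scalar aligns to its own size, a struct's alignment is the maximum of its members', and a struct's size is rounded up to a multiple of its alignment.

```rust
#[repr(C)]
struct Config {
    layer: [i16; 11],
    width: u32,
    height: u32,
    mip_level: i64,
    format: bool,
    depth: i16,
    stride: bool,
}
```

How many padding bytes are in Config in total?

6

layer at 0 (size 22, align 2) → ends 22
pad 2 to align 4 for width
width at 24 (size 4, align 4) → ends 28
height at 28 (size 4, align 4) → ends 32
mip_level at 32 (size 8, align 8) → ends 40
format at 40 (size 1, align 1) → ends 41
pad 1 to align 2 for depth
depth at 42 (size 2, align 2) → ends 44
stride at 44 (size 1, align 1) → ends 45
tail pad 3 to reach multiple of 8
total 48 bytes, alignment 8
data bytes 42, size 48 → padding 6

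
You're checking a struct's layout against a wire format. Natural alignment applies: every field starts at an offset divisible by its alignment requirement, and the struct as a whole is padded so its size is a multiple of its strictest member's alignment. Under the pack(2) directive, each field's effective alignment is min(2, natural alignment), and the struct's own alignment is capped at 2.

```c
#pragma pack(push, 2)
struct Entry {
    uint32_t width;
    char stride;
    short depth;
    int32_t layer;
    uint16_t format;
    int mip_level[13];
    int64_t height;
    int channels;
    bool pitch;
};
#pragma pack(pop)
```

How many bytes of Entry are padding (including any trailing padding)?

0..4  width  (4B, 2-aligned)
4..5  stride  (1B, 1-aligned)
5..6  -- padding (1B)
6..8  depth  (2B, 2-aligned)
8..12  layer  (4B, 2-aligned)
12..14  format  (2B, 2-aligned)
14..66  mip_level  (52B, 2-aligned)
66..74  height  (8B, 2-aligned)
74..78  channels  (4B, 2-aligned)
78..79  pitch  (1B, 1-aligned)
79..80  -- tail padding (1B)
sizeof = 80, alignof = 2
data bytes 78, size 80 → padding 2

2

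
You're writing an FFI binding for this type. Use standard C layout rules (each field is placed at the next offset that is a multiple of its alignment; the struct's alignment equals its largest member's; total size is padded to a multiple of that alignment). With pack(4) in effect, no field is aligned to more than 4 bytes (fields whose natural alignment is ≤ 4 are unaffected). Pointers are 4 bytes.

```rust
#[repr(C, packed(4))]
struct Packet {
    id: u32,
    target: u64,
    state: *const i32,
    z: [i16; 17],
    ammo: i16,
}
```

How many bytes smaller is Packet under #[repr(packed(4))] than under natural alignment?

natural layout:
  @0: id [4B, align 4] → 4
  +4 pad (align 8)
  @8: target [8B, align 8] → 16
  @16: state [4B, align 4] → 20
  @20: z [34B, align 2] → 54
  @54: ammo [2B, align 2] → 56
  size 56, align 8
packed(4) layout:
  @0: id [4B, align 4] → 4
  @4: target [8B, align 4] → 12
  @12: state [4B, align 4] → 16
  @16: z [34B, align 2] → 50
  @50: ammo [2B, align 2] → 52
  size 52, align 4
56 − 52 = 4

4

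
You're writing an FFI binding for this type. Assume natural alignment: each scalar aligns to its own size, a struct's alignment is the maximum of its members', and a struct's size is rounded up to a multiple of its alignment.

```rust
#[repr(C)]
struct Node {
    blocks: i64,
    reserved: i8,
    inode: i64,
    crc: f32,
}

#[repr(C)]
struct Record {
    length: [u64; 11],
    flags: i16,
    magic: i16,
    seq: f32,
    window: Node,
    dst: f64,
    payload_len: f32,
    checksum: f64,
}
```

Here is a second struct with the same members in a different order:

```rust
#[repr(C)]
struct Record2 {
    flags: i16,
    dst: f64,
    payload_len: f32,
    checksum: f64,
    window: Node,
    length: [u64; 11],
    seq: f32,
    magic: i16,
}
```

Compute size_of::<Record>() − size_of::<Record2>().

-8

Node: 0..8  blocks  (8B, 8-aligned); 8..9  reserved  (1B, 1-aligned); 9..16  -- padding (7B); 16..24  inode  (8B, 8-aligned); 24..28  crc  (4B, 4-aligned); 28..32  -- tail padding (4B); sizeof = 32, alignof = 8
0..88  length  (88B, 8-aligned)
88..90  flags  (2B, 2-aligned)
90..92  magic  (2B, 2-aligned)
92..96  seq  (4B, 4-aligned)
96..128  window  (32B, 8-aligned)
128..136  dst  (8B, 8-aligned)
136..140  payload_len  (4B, 4-aligned)
140..144  -- padding (4B)
144..152  checksum  (8B, 8-aligned)
sizeof = 152, alignof = 8
— Record2 —
0..2  flags  (2B, 2-aligned)
2..8  -- padding (6B)
8..16  dst  (8B, 8-aligned)
16..20  payload_len  (4B, 4-aligned)
20..24  -- padding (4B)
24..32  checksum  (8B, 8-aligned)
32..64  window  (32B, 8-aligned)
64..152  length  (88B, 8-aligned)
152..156  seq  (4B, 4-aligned)
156..158  magic  (2B, 2-aligned)
158..160  -- tail padding (2B)
sizeof = 160, alignof = 8
152 − 160 = -8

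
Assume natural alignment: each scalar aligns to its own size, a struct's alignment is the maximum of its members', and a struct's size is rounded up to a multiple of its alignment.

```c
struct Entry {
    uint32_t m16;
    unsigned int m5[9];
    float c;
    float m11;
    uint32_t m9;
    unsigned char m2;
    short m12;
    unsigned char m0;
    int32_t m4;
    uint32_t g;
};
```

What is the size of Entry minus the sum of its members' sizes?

4

0..4  m16  (4B, 4-aligned)
4..40  m5  (36B, 4-aligned)
40..44  c  (4B, 4-aligned)
44..48  m11  (4B, 4-aligned)
48..52  m9  (4B, 4-aligned)
52..53  m2  (1B, 1-aligned)
53..54  -- padding (1B)
54..56  m12  (2B, 2-aligned)
56..57  m0  (1B, 1-aligned)
57..60  -- padding (3B)
60..64  m4  (4B, 4-aligned)
64..68  g  (4B, 4-aligned)
sizeof = 68, alignof = 4
data bytes 64, size 68 → padding 4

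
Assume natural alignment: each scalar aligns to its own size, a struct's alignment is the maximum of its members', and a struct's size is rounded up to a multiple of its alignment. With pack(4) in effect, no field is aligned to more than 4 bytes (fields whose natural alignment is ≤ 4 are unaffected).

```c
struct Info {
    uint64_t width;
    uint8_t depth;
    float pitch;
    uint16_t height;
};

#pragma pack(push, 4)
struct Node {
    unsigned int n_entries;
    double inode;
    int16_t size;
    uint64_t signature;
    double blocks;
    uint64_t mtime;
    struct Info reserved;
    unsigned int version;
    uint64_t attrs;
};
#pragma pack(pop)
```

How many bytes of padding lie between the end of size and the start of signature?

Info: width at 0 (size 8, align 8) → ends 8; depth at 8 (size 1, align 1) → ends 9; pad 3 to align 4 for pitch; pitch at 12 (size 4, align 4) → ends 16; height at 16 (size 2, align 2) → ends 18; tail pad 6 to reach multiple of 8; total 24 bytes, alignment 8
n_entries at 0 (size 4, align 4) → ends 4
inode at 4 (size 8, align 4) → ends 12
size at 12 (size 2, align 2) → ends 14
pad 2 to align 4 for signature
signature at 16 (size 8, align 4) → ends 24

2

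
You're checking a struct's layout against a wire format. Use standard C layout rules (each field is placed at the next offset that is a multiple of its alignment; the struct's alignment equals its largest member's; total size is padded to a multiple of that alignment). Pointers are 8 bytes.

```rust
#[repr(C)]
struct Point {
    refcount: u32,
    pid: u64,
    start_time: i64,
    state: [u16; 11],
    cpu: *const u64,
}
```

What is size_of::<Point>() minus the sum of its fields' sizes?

6

@0: refcount [4B, align 4] → 4
+4 pad (align 8)
@8: pid [8B, align 8] → 16
@16: start_time [8B, align 8] → 24
@24: state [22B, align 2] → 46
+2 pad (align 8)
@48: cpu [8B, align 8] → 56
size 56, align 8
data bytes 50, size 56 → padding 6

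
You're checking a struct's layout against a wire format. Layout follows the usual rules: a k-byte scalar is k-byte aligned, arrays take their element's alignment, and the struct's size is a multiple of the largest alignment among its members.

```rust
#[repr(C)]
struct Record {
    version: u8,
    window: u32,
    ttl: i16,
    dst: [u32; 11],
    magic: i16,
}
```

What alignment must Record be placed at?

member alignments: version=1, window=4, ttl=2, dst=4, magic=2
max = 4

4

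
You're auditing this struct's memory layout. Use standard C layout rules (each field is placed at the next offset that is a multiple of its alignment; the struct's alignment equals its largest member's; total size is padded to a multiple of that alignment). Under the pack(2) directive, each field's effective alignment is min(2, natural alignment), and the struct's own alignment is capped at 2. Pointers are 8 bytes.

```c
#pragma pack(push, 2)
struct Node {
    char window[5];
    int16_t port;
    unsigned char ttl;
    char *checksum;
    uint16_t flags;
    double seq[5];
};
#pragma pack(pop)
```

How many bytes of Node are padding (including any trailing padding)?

2

@0: window [5B, align 1] → 5
+1 pad (align 2)
@6: port [2B, align 2] → 8
@8: ttl [1B, align 1] → 9
+1 pad (align 2)
@10: checksum [8B, align 2] → 18
@18: flags [2B, align 2] → 20
@20: seq [40B, align 2] → 60
size 60, align 2
data bytes 58, size 60 → padding 2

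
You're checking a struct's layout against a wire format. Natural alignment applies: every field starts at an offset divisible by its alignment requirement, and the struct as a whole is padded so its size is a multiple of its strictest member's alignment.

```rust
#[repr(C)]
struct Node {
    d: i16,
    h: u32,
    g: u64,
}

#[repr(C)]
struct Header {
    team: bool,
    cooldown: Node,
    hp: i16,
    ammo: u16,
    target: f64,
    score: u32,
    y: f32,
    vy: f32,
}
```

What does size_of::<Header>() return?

Node: @0: d [2B, align 2] → 2; +2 pad (align 4); @4: h [4B, align 4] → 8; @8: g [8B, align 8] → 16; size 16, align 8
@0: team [1B, align 1] → 1
+7 pad (align 8)
@8: cooldown [16B, align 8] → 24
@24: hp [2B, align 2] → 26
@26: ammo [2B, align 2] → 28
+4 pad (align 8)
@32: target [8B, align 8] → 40
@40: score [4B, align 4] → 44
@44: y [4B, align 4] → 48
@48: vy [4B, align 4] → 52
+4 tail pad (align 8)
size 56, align 8

56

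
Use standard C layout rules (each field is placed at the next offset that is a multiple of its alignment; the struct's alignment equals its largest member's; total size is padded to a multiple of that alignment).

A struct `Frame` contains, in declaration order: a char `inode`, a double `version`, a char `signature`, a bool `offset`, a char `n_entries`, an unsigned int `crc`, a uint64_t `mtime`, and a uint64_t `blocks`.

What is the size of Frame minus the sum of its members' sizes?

8

0..1  inode  (1B, 1-aligned)
1..8  -- padding (7B)
8..16  version  (8B, 8-aligned)
16..17  signature  (1B, 1-aligned)
17..18  offset  (1B, 1-aligned)
18..19  n_entries  (1B, 1-aligned)
19..20  -- padding (1B)
20..24  crc  (4B, 4-aligned)
24..32  mtime  (8B, 8-aligned)
32..40  blocks  (8B, 8-aligned)
sizeof = 40, alignof = 8
data bytes 32, size 40 → padding 8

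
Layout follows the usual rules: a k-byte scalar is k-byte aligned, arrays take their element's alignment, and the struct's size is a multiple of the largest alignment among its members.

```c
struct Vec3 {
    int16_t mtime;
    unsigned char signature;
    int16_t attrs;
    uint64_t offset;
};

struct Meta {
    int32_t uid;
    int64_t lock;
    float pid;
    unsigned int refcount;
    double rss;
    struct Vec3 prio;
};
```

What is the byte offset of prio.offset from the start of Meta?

40

Vec3: mtime at 0 (size 2, align 2) → ends 2; signature at 2 (size 1, align 1) → ends 3; pad 1 to align 2 for attrs; attrs at 4 (size 2, align 2) → ends 6; pad 2 to align 8 for offset; offset at 8 (size 8, align 8) → ends 16; total 16 bytes, alignment 8
uid at 0 (size 4, align 4) → ends 4
pad 4 to align 8 for lock
lock at 8 (size 8, align 8) → ends 16
pid at 16 (size 4, align 4) → ends 20
refcount at 20 (size 4, align 4) → ends 24
rss at 24 (size 8, align 8) → ends 32
prio at 32 (size 16, align 8) → ends 48
within Vec3: offset at 8
32 + 8 = 40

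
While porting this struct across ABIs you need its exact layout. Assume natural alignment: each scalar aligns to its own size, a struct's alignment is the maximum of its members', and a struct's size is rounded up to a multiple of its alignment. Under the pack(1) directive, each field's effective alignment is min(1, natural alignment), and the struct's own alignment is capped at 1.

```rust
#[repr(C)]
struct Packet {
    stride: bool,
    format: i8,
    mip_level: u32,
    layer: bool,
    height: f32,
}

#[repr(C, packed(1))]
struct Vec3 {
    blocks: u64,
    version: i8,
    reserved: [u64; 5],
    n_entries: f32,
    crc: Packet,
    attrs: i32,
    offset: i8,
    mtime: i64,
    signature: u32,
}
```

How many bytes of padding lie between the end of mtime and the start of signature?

0

Packet: 0..1  stride  (1B, 1-aligned); 1..2  format  (1B, 1-aligned); 2..4  -- padding (2B); 4..8  mip_level  (4B, 4-aligned); 8..9  layer  (1B, 1-aligned); 9..12  -- padding (3B); 12..16  height  (4B, 4-aligned); sizeof = 16, alignof = 4
0..8  blocks  (8B, 1-aligned)
8..9  version  (1B, 1-aligned)
9..49  reserved  (40B, 1-aligned)
49..53  n_entries  (4B, 1-aligned)
53..69  crc  (16B, 1-aligned)
69..73  attrs  (4B, 1-aligned)
73..74  offset  (1B, 1-aligned)
74..82  mtime  (8B, 1-aligned)
82..86  signature  (4B, 1-aligned)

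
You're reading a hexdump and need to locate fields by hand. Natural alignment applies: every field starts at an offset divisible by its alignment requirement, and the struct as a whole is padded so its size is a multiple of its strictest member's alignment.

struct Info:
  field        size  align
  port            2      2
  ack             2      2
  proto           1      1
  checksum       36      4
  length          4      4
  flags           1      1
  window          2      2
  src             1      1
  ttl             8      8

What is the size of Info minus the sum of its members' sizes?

@0: port [2B, align 2] → 2
@2: ack [2B, align 2] → 4
@4: proto [1B, align 1] → 5
+3 pad (align 4)
@8: checksum [36B, align 4] → 44
@44: length [4B, align 4] → 48
@48: flags [1B, align 1] → 49
+1 pad (align 2)
@50: window [2B, align 2] → 52
@52: src [1B, align 1] → 53
+3 pad (align 8)
@56: ttl [8B, align 8] → 64
size 64, align 8
data bytes 57, size 64 → padding 7

7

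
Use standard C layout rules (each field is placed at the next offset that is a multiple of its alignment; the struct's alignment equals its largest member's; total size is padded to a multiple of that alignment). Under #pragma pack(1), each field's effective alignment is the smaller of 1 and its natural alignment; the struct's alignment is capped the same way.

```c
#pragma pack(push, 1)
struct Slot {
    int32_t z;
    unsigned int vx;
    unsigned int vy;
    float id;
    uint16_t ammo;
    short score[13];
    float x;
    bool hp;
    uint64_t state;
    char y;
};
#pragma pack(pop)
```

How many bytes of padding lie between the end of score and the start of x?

z at 0 (size 4, align 1) → ends 4
vx at 4 (size 4, align 1) → ends 8
vy at 8 (size 4, align 1) → ends 12
id at 12 (size 4, align 1) → ends 16
ammo at 16 (size 2, align 1) → ends 18
score at 18 (size 26, align 1) → ends 44
x at 44 (size 4, align 1) → ends 48

0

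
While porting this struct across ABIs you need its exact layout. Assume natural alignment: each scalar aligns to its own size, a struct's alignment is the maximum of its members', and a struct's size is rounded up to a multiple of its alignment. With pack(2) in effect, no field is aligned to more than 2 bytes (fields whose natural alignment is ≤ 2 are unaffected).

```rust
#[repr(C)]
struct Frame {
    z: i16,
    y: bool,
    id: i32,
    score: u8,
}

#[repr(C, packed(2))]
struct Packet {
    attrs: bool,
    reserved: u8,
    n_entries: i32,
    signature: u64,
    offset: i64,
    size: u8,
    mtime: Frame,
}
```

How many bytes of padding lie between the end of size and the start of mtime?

Frame: 0..2  z  (2B, 2-aligned); 2..3  y  (1B, 1-aligned); 3..4  -- padding (1B); 4..8  id  (4B, 4-aligned); 8..9  score  (1B, 1-aligned); 9..12  -- tail padding (3B); sizeof = 12, alignof = 4
0..1  attrs  (1B, 1-aligned)
1..2  reserved  (1B, 1-aligned)
2..6  n_entries  (4B, 2-aligned)
6..14  signature  (8B, 2-aligned)
14..22  offset  (8B, 2-aligned)
22..23  size  (1B, 1-aligned)
23..24  -- padding (1B)
24..36  mtime  (12B, 2-aligned)

1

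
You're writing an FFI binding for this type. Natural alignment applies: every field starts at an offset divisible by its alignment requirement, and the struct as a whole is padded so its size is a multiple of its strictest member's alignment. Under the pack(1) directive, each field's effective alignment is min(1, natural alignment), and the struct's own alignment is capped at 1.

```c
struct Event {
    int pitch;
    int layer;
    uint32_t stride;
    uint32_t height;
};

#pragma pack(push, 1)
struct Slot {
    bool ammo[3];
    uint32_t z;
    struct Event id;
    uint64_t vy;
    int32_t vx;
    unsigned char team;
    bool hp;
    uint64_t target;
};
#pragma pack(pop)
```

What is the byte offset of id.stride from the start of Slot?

15

Event: pitch at 0 (size 4, align 4) → ends 4; layer at 4 (size 4, align 4) → ends 8; stride at 8 (size 4, align 4) → ends 12; height at 12 (size 4, align 4) → ends 16; total 16 bytes, alignment 4
ammo at 0 (size 3, align 1) → ends 3
z at 3 (size 4, align 1) → ends 7
id at 7 (size 16, align 1) → ends 23
within Event: stride at 8
7 + 8 = 15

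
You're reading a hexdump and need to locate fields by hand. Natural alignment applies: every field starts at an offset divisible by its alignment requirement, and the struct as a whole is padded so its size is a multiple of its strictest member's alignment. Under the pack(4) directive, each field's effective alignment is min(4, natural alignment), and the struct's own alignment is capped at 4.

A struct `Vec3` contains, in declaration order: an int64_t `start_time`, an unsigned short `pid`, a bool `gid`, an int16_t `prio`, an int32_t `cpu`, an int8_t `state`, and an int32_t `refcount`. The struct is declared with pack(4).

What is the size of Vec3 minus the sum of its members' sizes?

6

start_time at 0 (size 8, align 4) → ends 8
pid at 8 (size 2, align 2) → ends 10
gid at 10 (size 1, align 1) → ends 11
pad 1 to align 2 for prio
prio at 12 (size 2, align 2) → ends 14
pad 2 to align 4 for cpu
cpu at 16 (size 4, align 4) → ends 20
state at 20 (size 1, align 1) → ends 21
pad 3 to align 4 for refcount
refcount at 24 (size 4, align 4) → ends 28
total 28 bytes, alignment 4
data bytes 22, size 28 → padding 6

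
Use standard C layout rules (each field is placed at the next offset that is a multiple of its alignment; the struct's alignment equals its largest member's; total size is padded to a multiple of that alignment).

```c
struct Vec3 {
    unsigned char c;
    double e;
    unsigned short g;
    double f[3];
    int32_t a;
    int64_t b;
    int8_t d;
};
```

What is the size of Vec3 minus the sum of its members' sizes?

@0: c [1B, align 1] → 1
+7 pad (align 8)
@8: e [8B, align 8] → 16
@16: g [2B, align 2] → 18
+6 pad (align 8)
@24: f [24B, align 8] → 48
@48: a [4B, align 4] → 52
+4 pad (align 8)
@56: b [8B, align 8] → 64
@64: d [1B, align 1] → 65
+7 tail pad (align 8)
size 72, align 8
data bytes 48, size 72 → padding 24

24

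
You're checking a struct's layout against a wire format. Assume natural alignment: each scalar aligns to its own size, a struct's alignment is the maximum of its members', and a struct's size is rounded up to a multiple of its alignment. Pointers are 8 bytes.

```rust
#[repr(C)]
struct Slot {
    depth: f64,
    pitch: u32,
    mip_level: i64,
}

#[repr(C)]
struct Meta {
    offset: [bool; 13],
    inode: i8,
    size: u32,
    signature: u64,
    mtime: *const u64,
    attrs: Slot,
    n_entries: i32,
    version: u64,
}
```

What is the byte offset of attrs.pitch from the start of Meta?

Slot: @0: depth [8B, align 8] → 8; @8: pitch [4B, align 4] → 12; +4 pad (align 8); @16: mip_level [8B, align 8] → 24; size 24, align 8
@0: offset [13B, align 1] → 13
@13: inode [1B, align 1] → 14
+2 pad (align 4)
@16: size [4B, align 4] → 20
+4 pad (align 8)
@24: signature [8B, align 8] → 32
@32: mtime [8B, align 8] → 40
@40: attrs [24B, align 8] → 64
within Slot: pitch at 8
40 + 8 = 48

48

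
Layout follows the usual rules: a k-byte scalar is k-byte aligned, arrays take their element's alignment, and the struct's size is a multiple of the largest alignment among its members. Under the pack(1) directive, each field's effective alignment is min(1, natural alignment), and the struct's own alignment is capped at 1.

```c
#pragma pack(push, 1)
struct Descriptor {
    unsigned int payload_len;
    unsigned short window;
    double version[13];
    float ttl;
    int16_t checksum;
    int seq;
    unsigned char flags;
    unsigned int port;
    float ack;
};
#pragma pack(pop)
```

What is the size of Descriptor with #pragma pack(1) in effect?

129

0..4  payload_len  (4B, 1-aligned)
4..6  window  (2B, 1-aligned)
6..110  version  (104B, 1-aligned)
110..114  ttl  (4B, 1-aligned)
114..116  checksum  (2B, 1-aligned)
116..120  seq  (4B, 1-aligned)
120..121  flags  (1B, 1-aligned)
121..125  port  (4B, 1-aligned)
125..129  ack  (4B, 1-aligned)
sizeof = 129, alignof = 1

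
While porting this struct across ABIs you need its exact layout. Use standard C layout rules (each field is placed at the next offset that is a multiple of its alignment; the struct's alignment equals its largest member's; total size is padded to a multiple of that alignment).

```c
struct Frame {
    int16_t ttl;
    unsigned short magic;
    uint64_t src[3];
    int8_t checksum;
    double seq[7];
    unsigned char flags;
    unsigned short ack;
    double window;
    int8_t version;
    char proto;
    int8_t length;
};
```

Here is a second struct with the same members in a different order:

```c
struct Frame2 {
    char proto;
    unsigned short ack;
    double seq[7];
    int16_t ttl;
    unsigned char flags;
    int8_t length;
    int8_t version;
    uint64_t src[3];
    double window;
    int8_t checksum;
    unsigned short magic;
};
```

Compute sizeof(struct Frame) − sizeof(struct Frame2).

8

ttl at 0 (size 2, align 2) → ends 2
magic at 2 (size 2, align 2) → ends 4
pad 4 to align 8 for src
src at 8 (size 24, align 8) → ends 32
checksum at 32 (size 1, align 1) → ends 33
pad 7 to align 8 for seq
seq at 40 (size 56, align 8) → ends 96
flags at 96 (size 1, align 1) → ends 97
pad 1 to align 2 for ack
ack at 98 (size 2, align 2) → ends 100
pad 4 to align 8 for window
window at 104 (size 8, align 8) → ends 112
version at 112 (size 1, align 1) → ends 113
proto at 113 (size 1, align 1) → ends 114
length at 114 (size 1, align 1) → ends 115
tail pad 5 to reach multiple of 8
total 120 bytes, alignment 8
— Frame2 —
proto at 0 (size 1, align 1) → ends 1
pad 1 to align 2 for ack
ack at 2 (size 2, align 2) → ends 4
pad 4 to align 8 for seq
seq at 8 (size 56, align 8) → ends 64
ttl at 64 (size 2, align 2) → ends 66
flags at 66 (size 1, align 1) → ends 67
length at 67 (size 1, align 1) → ends 68
version at 68 (size 1, align 1) → ends 69
pad 3 to align 8 for src
src at 72 (size 24, align 8) → ends 96
window at 96 (size 8, align 8) → ends 104
checksum at 104 (size 1, align 1) → ends 105
pad 1 to align 2 for magic
magic at 106 (size 2, align 2) → ends 108
tail pad 4 to reach multiple of 8
total 112 bytes, alignment 8
120 − 112 = 8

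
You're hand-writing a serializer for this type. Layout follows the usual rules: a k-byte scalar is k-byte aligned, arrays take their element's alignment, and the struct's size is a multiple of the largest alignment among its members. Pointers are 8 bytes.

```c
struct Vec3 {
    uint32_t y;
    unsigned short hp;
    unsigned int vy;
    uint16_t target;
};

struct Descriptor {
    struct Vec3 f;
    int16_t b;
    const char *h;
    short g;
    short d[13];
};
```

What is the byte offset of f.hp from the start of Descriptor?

Vec3: @0: y [4B, align 4] → 4; @4: hp [2B, align 2] → 6; +2 pad (align 4); @8: vy [4B, align 4] → 12; @12: target [2B, align 2] → 14; +2 tail pad (align 4); size 16, align 4
@0: f [16B, align 4] → 16
within Vec3: hp at 4
0 + 4 = 4

4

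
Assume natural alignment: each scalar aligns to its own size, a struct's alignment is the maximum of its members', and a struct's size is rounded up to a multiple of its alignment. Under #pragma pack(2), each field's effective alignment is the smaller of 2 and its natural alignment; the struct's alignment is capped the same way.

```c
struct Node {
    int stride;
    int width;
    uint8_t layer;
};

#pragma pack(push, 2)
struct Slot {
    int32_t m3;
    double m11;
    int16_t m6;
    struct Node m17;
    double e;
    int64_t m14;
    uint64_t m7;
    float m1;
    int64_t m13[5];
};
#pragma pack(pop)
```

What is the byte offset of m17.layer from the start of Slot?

22

Node: stride at 0 (size 4, align 4) → ends 4; width at 4 (size 4, align 4) → ends 8; layer at 8 (size 1, align 1) → ends 9; tail pad 3 to reach multiple of 4; total 12 bytes, alignment 4
m3 at 0 (size 4, align 2) → ends 4
m11 at 4 (size 8, align 2) → ends 12
m6 at 12 (size 2, align 2) → ends 14
m17 at 14 (size 12, align 2) → ends 26
within Node: layer at 8
14 + 8 = 22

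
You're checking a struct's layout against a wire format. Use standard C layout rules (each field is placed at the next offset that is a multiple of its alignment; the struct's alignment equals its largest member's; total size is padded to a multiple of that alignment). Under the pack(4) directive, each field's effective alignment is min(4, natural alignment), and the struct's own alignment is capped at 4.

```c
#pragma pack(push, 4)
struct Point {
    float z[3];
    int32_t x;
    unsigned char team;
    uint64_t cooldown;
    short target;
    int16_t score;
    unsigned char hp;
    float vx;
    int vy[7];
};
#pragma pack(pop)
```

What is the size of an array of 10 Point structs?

@0: z [12B, align 4] → 12
@12: x [4B, align 4] → 16
@16: team [1B, align 1] → 17
+3 pad (align 4)
@20: cooldown [8B, align 4] → 28
@28: target [2B, align 2] → 30
@30: score [2B, align 2] → 32
@32: hp [1B, align 1] → 33
+3 pad (align 4)
@36: vx [4B, align 4] → 40
@40: vy [28B, align 4] → 68
size 68, align 4
array of 10: 10 × 68 = 680

680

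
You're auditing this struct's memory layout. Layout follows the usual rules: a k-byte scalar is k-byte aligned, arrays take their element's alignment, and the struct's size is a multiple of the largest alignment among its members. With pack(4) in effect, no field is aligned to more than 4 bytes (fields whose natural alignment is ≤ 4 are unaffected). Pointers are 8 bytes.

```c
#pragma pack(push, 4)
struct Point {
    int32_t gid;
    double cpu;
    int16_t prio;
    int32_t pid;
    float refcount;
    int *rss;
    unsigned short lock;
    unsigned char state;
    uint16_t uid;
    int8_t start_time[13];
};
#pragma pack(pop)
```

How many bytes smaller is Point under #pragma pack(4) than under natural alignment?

natural layout:
  gid at 0 (size 4, align 4) → ends 4
  pad 4 to align 8 for cpu
  cpu at 8 (size 8, align 8) → ends 16
  prio at 16 (size 2, align 2) → ends 18
  pad 2 to align 4 for pid
  pid at 20 (size 4, align 4) → ends 24
  refcount at 24 (size 4, align 4) → ends 28
  pad 4 to align 8 for rss
  rss at 32 (size 8, align 8) → ends 40
  lock at 40 (size 2, align 2) → ends 42
  state at 42 (size 1, align 1) → ends 43
  pad 1 to align 2 for uid
  uid at 44 (size 2, align 2) → ends 46
  start_time at 46 (size 13, align 1) → ends 59
  tail pad 5 to reach multiple of 8
  total 64 bytes, alignment 8
packed(4) layout:
  gid at 0 (size 4, align 4) → ends 4
  cpu at 4 (size 8, align 4) → ends 12
  prio at 12 (size 2, align 2) → ends 14
  pad 2 to align 4 for pid
  pid at 16 (size 4, align 4) → ends 20
  refcount at 20 (size 4, align 4) → ends 24
  rss at 24 (size 8, align 4) → ends 32
  lock at 32 (size 2, align 2) → ends 34
  state at 34 (size 1, align 1) → ends 35
  pad 1 to align 2 for uid
  uid at 36 (size 2, align 2) → ends 38
  start_time at 38 (size 13, align 1) → ends 51
  tail pad 1 to reach multiple of 4
  total 52 bytes, alignment 4
64 − 52 = 12

12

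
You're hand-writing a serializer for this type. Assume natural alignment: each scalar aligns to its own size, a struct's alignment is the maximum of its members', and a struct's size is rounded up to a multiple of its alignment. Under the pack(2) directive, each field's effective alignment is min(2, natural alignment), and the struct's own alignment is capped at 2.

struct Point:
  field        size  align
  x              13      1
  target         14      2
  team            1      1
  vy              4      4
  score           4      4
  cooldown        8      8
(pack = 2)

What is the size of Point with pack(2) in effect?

@0: x [13B, align 1] → 13
+1 pad (align 2)
@14: target [14B, align 2] → 28
@28: team [1B, align 1] → 29
+1 pad (align 2)
@30: vy [4B, align 2] → 34
@34: score [4B, align 2] → 38
@38: cooldown [8B, align 2] → 46
size 46, align 2

46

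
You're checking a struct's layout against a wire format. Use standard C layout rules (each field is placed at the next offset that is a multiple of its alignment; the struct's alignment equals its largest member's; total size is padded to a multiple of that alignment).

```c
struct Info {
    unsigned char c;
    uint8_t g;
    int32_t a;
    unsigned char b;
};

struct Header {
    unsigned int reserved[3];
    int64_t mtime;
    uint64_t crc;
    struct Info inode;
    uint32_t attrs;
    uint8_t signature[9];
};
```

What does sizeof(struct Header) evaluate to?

64

Info: 0..1  c  (1B, 1-aligned); 1..2  g  (1B, 1-aligned); 2..4  -- padding (2B); 4..8  a  (4B, 4-aligned); 8..9  b  (1B, 1-aligned); 9..12  -- tail padding (3B); sizeof = 12, alignof = 4
0..12  reserved  (12B, 4-aligned)
12..16  -- padding (4B)
16..24  mtime  (8B, 8-aligned)
24..32  crc  (8B, 8-aligned)
32..44  inode  (12B, 4-aligned)
44..48  attrs  (4B, 4-aligned)
48..57  signature  (9B, 1-aligned)
57..64  -- tail padding (7B)
sizeof = 64, alignof = 8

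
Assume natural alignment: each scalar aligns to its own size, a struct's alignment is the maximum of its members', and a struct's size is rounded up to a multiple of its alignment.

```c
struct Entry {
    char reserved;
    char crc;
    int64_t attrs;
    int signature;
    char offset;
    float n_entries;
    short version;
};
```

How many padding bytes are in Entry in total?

0..1  reserved  (1B, 1-aligned)
1..2  crc  (1B, 1-aligned)
2..8  -- padding (6B)
8..16  attrs  (8B, 8-aligned)
16..20  signature  (4B, 4-aligned)
20..21  offset  (1B, 1-aligned)
21..24  -- padding (3B)
24..28  n_entries  (4B, 4-aligned)
28..30  version  (2B, 2-aligned)
30..32  -- tail padding (2B)
sizeof = 32, alignof = 8
data bytes 21, size 32 → padding 11

11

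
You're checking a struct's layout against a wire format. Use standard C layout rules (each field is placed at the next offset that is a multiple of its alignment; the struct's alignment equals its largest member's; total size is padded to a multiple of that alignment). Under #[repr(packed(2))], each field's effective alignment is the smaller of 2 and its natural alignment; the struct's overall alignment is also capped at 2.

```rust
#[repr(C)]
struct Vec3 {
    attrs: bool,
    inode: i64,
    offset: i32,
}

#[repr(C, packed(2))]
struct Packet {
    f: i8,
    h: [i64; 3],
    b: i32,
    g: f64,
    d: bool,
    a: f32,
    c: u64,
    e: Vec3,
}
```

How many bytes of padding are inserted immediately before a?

1

Vec3: @0: attrs [1B, align 1] → 1; +7 pad (align 8); @8: inode [8B, align 8] → 16; @16: offset [4B, align 4] → 20; +4 tail pad (align 8); size 24, align 8
@0: f [1B, align 1] → 1
+1 pad (align 2)
@2: h [24B, align 2] → 26
@26: b [4B, align 2] → 30
@30: g [8B, align 2] → 38
@38: d [1B, align 1] → 39
+1 pad (align 2)
@40: a [4B, align 2] → 44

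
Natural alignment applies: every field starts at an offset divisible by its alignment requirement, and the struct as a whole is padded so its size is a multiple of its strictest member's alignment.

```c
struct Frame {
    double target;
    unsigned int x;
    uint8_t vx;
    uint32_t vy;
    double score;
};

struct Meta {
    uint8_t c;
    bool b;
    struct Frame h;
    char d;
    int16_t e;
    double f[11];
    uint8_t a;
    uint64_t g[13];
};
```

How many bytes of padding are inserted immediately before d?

Frame: @0: target [8B, align 8] → 8; @8: x [4B, align 4] → 12; @12: vx [1B, align 1] → 13; +3 pad (align 4); @16: vy [4B, align 4] → 20; +4 pad (align 8); @24: score [8B, align 8] → 32; size 32, align 8
@0: c [1B, align 1] → 1
@1: b [1B, align 1] → 2
+6 pad (align 8)
@8: h [32B, align 8] → 40
@40: d [1B, align 1] → 41

0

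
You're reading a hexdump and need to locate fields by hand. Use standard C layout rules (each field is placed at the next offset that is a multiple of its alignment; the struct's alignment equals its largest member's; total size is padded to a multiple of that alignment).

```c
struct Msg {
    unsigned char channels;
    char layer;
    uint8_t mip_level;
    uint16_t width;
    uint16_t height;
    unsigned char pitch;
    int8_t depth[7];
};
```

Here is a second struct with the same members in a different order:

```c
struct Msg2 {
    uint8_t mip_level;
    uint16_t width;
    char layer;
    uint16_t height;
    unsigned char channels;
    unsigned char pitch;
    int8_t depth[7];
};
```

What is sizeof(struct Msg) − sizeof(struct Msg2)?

-2

0..1  channels  (1B, 1-aligned)
1..2  layer  (1B, 1-aligned)
2..3  mip_level  (1B, 1-aligned)
3..4  -- padding (1B)
4..6  width  (2B, 2-aligned)
6..8  height  (2B, 2-aligned)
8..9  pitch  (1B, 1-aligned)
9..16  depth  (7B, 1-aligned)
sizeof = 16, alignof = 2
— Msg2 —
0..1  mip_level  (1B, 1-aligned)
1..2  -- padding (1B)
2..4  width  (2B, 2-aligned)
4..5  layer  (1B, 1-aligned)
5..6  -- padding (1B)
6..8  height  (2B, 2-aligned)
8..9  channels  (1B, 1-aligned)
9..10  pitch  (1B, 1-aligned)
10..17  depth  (7B, 1-aligned)
17..18  -- tail padding (1B)
sizeof = 18, alignof = 2
16 − 18 = -2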